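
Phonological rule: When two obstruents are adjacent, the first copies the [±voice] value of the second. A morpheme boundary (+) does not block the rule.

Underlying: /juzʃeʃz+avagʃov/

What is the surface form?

[jusʃeʒz+avakʃov]

/z/ before /ʃ/ (voiceless) → [s]
/ʃ/ before /z/ (voiced) → [ʒ]
/g/ before /ʃ/ (voiceless) → [k]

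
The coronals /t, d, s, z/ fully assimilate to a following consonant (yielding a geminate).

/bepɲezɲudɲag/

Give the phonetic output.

/z/ before /ɲ/ → [ɲ] (total assimilation)
/d/ before /ɲ/ → [ɲ] (total assimilation)

[bepɲeɲɲuɲɲag]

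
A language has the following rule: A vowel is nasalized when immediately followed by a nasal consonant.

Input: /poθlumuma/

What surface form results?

/u/ before nasal /m/ → [ũ]
/u/ before nasal /m/ → [ũ]

[poθlũmũma]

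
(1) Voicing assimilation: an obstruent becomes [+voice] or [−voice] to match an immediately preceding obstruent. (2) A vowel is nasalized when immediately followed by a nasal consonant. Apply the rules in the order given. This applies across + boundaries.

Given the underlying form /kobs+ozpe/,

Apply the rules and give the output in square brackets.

[kobz+ozbe]

Rule 1: /s/ after /b/ (voiced) → [z]
Rule 1: /p/ after /z/ (voiced) → [b]
After rule 1: kobz+ozbe
Rule 2: no segment meets the rule's conditions; no change.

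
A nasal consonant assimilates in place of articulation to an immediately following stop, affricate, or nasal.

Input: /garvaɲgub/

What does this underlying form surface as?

[garvaŋgub]

/ɲ/ before /g/ (velar) → [ŋ]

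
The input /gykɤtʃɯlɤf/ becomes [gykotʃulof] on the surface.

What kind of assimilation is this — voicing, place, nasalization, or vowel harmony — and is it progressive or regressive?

vowel harmony, progressive

/ɤ/→[o] /ɯ/→[u] /ɤ/→[o].
Vowels agree with the first vowel, so the harmony is progressive.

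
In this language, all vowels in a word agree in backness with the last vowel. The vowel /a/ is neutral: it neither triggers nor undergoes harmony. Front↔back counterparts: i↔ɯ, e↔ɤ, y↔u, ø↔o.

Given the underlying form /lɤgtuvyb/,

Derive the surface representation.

/ɤ/ harmonizes with /y/ ([-back]) → [e]
/u/ harmonizes with /y/ ([-back]) → [y]

[legtyvyb]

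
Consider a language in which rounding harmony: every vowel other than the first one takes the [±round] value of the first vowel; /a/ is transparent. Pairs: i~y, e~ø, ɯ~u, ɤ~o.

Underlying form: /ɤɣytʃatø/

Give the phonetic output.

/y/ harmonizes with /ɤ/ ([-round]) → [i]
/ø/ harmonizes with /ɤ/ ([-round]) → [e]

[ɤɣitʃate]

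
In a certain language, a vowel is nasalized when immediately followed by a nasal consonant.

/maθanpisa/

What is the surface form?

[maθãnpisa]

/a/ before nasal /n/ → [ã]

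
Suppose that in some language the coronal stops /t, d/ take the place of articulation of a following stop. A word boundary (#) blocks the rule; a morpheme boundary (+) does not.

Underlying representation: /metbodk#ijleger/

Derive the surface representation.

/t/ before /b/ (labial) → [p]
/d/ before /k/ (velar) → [g]

[mepbogk#ijleger]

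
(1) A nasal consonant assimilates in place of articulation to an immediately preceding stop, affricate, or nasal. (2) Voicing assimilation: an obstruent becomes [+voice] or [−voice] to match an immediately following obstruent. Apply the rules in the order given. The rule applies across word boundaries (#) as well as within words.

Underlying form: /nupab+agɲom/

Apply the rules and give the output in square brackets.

[nupab+agŋom]

Rule 1: /ɲ/ after /g/ (velar) → [ŋ]
After rule 1: nupab+agŋom
Rule 2: no segment meets the rule's conditions; no change.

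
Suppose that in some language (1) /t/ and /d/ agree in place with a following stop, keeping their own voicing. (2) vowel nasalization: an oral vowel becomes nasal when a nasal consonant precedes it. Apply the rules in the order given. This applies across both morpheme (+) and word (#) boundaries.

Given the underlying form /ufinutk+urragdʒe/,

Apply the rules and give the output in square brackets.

[ufinũkk+urragdʒe]

Rule 1: /t/ before /k/ (velar) → [k]
After rule 1: ufinukk+urragdʒe
Rule 2: /u/ after nasal /n/ → [ũ]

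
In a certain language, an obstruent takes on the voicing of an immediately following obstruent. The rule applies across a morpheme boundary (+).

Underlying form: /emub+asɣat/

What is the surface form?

[emub+azɣat]

/s/ before /ɣ/ (voiced) → [z]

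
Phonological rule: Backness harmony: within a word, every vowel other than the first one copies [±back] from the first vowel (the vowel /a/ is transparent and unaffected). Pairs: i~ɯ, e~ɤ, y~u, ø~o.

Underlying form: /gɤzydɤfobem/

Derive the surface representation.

/y/ harmonizes with /ɤ/ ([+back]) → [u]
/e/ harmonizes with /ɤ/ ([+back]) → [ɤ]

[gɤzudɤfobɤm]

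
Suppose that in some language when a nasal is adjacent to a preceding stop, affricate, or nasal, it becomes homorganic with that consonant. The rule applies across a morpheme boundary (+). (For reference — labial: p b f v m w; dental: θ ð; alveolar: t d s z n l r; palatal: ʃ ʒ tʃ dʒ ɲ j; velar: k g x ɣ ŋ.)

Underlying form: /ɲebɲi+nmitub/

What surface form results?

[ɲebmi+nnitub]

/ɲ/ after /b/ (labial) → [m]
/m/ after /n/ (alveolar) → [n]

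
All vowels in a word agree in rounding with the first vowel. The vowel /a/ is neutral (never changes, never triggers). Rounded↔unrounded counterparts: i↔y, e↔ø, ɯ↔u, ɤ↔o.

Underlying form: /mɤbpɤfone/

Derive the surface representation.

[mɤbpɤfɤne]

/o/ harmonizes with /ɤ/ ([-round]) → [ɤ]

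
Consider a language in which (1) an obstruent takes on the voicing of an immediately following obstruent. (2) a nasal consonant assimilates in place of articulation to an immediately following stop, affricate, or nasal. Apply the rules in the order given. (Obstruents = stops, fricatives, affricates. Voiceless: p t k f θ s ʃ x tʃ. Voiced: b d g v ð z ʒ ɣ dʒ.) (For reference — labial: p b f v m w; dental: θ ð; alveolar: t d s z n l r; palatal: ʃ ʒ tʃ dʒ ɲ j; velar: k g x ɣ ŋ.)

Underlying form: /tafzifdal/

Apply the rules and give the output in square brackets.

[tavzivdal]

Rule 1: /f/ before /z/ (voiced) → [v]
Rule 1: /f/ before /d/ (voiced) → [v]
After rule 1: tavzivdal
Rule 2: no segment meets the rule's conditions; no change.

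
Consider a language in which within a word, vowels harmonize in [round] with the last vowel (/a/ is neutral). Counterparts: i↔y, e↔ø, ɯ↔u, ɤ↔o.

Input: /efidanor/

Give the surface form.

[øfydanor]

/e/ harmonizes with /o/ ([+round]) → [ø]
/i/ harmonizes with /o/ ([+round]) → [y]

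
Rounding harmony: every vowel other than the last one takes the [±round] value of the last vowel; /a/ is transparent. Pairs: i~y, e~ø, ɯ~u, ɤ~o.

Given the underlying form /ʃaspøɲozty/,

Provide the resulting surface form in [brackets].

[ʃaspøɲozty]

no segment meets the rule's conditions; no change.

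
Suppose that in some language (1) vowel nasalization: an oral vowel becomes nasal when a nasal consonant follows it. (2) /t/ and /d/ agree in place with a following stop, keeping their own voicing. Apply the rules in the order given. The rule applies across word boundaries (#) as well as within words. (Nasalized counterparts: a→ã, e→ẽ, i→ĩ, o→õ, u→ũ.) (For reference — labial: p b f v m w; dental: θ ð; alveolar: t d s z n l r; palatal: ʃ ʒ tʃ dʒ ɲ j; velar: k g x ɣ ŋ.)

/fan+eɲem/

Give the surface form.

Rule 1: /a/ before nasal /n/ → [ã]
Rule 1: /e/ before nasal /ɲ/ → [ẽ]
Rule 1: /e/ before nasal /m/ → [ẽ]
After rule 1: fãn+ẽɲẽm
Rule 2: no segment meets the rule's conditions; no change.

[fãn+ẽɲẽm]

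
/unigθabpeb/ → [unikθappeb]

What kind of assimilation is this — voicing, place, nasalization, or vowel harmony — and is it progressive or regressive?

/g/→[k] /b/→[p].
Each target copies a feature from the following segment, so the direction is regressive.

voicing assimilation, regressive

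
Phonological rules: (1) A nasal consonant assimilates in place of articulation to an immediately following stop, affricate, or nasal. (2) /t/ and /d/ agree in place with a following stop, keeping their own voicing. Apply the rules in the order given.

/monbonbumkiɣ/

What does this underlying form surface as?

[mombombuŋkiɣ]

Rule 1: /n/ before /b/ (labial) → [m]
Rule 1: /n/ before /b/ (labial) → [m]
Rule 1: /m/ before /k/ (velar) → [ŋ]
After rule 1: mombombuŋkiɣ
Rule 2: no segment meets the rule's conditions; no change.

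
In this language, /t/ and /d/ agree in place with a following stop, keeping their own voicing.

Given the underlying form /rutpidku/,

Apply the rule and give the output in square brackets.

[ruppigku]

/t/ before /p/ (labial) → [p]
/d/ before /k/ (velar) → [g]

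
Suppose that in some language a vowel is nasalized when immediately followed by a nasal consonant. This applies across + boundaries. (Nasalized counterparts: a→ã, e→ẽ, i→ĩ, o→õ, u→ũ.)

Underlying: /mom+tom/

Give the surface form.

/o/ before nasal /m/ → [õ]
/o/ before nasal /m/ → [õ]

[mõm+tõm]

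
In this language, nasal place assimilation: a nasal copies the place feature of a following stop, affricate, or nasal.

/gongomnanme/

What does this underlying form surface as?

/n/ before /g/ (velar) → [ŋ]
/m/ before /n/ (alveolar) → [n]
/n/ before /m/ (labial) → [m]

[goŋgonnamme]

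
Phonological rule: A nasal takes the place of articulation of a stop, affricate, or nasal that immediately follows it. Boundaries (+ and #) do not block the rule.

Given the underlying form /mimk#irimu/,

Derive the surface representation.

[miŋk#irimu]

/m/ before /k/ (velar) → [ŋ]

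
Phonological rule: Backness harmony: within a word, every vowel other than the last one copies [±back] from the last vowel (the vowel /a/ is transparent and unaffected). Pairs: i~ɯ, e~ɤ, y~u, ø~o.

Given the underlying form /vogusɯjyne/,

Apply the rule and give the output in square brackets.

/o/ harmonizes with /e/ ([-back]) → [ø]
/u/ harmonizes with /e/ ([-back]) → [y]
/ɯ/ harmonizes with /e/ ([-back]) → [i]

[vøgysijyne]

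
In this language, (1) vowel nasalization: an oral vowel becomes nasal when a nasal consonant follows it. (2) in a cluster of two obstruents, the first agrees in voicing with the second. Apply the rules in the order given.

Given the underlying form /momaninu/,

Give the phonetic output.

[mõmãnĩnu]

Rule 1: /o/ before nasal /m/ → [õ]
Rule 1: /a/ before nasal /n/ → [ã]
Rule 1: /i/ before nasal /n/ → [ĩ]
After rule 1: mõmãnĩnu
Rule 2: no segment meets the rule's conditions; no change.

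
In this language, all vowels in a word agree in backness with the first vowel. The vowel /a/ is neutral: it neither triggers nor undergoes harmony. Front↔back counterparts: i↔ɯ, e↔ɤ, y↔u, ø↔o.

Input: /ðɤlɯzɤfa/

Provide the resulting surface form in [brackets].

[ðɤlɯzɤfa]

no segment meets the rule's conditions; no change.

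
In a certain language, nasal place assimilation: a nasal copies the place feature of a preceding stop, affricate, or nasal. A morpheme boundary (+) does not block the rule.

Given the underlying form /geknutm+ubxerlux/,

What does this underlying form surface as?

[gekŋutn+ubxerlux]

/n/ after /k/ (velar) → [ŋ]
/m/ after /t/ (alveolar) → [n]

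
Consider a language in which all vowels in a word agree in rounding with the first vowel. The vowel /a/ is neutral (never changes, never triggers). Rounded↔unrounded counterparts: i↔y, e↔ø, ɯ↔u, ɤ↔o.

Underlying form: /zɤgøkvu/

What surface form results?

/ø/ harmonizes with /ɤ/ ([-round]) → [e]
/u/ harmonizes with /ɤ/ ([-round]) → [ɯ]

[zɤgekvɯ]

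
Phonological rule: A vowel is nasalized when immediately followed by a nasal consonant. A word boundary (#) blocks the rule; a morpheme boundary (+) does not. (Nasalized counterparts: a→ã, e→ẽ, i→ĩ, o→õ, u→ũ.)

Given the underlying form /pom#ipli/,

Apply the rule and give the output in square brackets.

[põm#ipli]

/o/ before nasal /m/ → [õ]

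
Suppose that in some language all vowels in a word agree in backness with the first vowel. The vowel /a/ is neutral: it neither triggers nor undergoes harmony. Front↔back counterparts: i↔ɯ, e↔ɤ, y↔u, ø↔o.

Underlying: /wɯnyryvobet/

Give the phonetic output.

[wɯnuruvobɤt]

/y/ harmonizes with /ɯ/ ([+back]) → [u]
/y/ harmonizes with /ɯ/ ([+back]) → [u]
/e/ harmonizes with /ɯ/ ([+back]) → [ɤ]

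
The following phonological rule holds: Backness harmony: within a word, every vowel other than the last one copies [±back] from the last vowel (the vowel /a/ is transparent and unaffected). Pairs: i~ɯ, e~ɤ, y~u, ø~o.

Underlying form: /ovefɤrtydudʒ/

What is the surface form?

[ovɤfɤrtududʒ]

/e/ harmonizes with /u/ ([+back]) → [ɤ]
/y/ harmonizes with /u/ ([+back]) → [u]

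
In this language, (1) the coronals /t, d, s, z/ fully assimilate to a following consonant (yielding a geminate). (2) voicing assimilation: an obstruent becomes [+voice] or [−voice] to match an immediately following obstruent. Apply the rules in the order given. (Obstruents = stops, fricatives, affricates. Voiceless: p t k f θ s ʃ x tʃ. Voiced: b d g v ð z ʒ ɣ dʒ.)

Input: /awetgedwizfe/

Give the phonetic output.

[aweggewwiffe]

Rule 1: /t/ before /g/ → [g] (total assimilation)
Rule 1: /d/ before /w/ → [w] (total assimilation)
Rule 1: /z/ before /f/ → [f] (total assimilation)
After rule 1: aweggewwiffe
Rule 2: no segment meets the rule's conditions; no change.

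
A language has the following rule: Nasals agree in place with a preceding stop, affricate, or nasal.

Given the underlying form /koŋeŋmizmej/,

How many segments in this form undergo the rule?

/m/ after /ŋ/ (velar) → [ŋ]
1 segment changes.

1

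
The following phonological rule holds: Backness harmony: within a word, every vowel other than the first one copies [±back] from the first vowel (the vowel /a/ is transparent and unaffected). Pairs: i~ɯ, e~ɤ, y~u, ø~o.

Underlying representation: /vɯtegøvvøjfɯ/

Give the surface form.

[vɯtɤgovvojfɯ]

/e/ harmonizes with /ɯ/ ([+back]) → [ɤ]
/ø/ harmonizes with /ɯ/ ([+back]) → [o]
/ø/ harmonizes with /ɯ/ ([+back]) → [o]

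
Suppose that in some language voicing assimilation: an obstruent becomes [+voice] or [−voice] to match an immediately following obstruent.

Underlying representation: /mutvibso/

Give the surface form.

/t/ before /v/ (voiced) → [d]
/b/ before /s/ (voiceless) → [p]

[mudvipso]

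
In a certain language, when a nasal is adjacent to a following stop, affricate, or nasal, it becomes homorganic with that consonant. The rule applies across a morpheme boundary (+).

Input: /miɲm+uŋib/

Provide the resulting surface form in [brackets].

[mimm+uŋib]

/ɲ/ before /m/ (labial) → [m]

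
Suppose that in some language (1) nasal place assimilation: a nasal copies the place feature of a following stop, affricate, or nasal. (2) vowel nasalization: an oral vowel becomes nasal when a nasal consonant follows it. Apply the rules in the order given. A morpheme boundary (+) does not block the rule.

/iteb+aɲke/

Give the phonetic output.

[iteb+ãŋke]

Rule 1: /ɲ/ before /k/ (velar) → [ŋ]
After rule 1: iteb+aŋke
Rule 2: /a/ before nasal /ŋ/ → [ã]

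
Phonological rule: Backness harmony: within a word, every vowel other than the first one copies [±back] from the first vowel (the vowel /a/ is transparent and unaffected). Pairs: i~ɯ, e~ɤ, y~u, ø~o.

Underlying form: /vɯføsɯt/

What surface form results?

/ø/ harmonizes with /ɯ/ ([+back]) → [o]

[vɯfosɯt]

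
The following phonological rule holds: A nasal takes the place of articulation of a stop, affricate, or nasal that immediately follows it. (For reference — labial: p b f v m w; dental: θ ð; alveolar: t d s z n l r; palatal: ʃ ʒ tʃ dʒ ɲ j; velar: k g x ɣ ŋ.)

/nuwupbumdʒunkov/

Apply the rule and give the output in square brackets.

[nuwupbuɲdʒuŋkov]

/m/ before /dʒ/ (palatal) → [ɲ]
/n/ before /k/ (velar) → [ŋ]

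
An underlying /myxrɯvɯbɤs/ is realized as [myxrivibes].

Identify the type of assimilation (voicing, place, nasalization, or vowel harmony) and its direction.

/ɯ/→[i] /ɯ/→[i] /ɤ/→[e].
Vowels agree with the first vowel, so the harmony is progressive.

vowel harmony, progressive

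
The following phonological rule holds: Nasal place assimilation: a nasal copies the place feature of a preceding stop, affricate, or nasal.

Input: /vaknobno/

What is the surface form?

/n/ after /k/ (velar) → [ŋ]
/n/ after /b/ (labial) → [m]

[vakŋobmo]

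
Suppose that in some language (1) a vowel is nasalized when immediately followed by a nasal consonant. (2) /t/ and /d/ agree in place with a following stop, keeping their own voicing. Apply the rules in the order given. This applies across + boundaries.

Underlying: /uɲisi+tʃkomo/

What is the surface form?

[ũɲisi+tʃkõmo]

Rule 1: /u/ before nasal /ɲ/ → [ũ]
Rule 1: /o/ before nasal /m/ → [õ]
After rule 1: ũɲisi+tʃkõmo
Rule 2: no segment meets the rule's conditions; no change.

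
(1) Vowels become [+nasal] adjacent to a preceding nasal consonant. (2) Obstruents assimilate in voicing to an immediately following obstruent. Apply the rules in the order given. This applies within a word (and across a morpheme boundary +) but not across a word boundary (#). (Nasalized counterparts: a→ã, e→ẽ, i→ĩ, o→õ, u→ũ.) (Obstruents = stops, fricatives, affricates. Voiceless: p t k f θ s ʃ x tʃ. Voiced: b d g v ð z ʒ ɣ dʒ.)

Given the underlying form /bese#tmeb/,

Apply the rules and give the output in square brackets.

Rule 1: /e/ after nasal /m/ → [ẽ]
After rule 1: bese#tmẽb
Rule 2: no segment meets the rule's conditions; no change.

[bese#tmẽb]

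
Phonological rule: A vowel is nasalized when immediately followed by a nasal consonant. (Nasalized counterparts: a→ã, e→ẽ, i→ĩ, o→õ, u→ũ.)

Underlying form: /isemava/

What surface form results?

/e/ before nasal /m/ → [ẽ]

[isẽmava]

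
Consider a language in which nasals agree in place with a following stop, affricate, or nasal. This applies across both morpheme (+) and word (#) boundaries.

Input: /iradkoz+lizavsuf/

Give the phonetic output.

[iradkoz+lizavsuf]

no segment meets the rule's conditions; no change.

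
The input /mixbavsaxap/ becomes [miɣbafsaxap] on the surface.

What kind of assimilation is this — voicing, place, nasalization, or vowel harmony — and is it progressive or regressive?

/x/→[ɣ] /v/→[f].
Each target copies a feature from the following segment, so the direction is regressive.

voicing assimilation, regressive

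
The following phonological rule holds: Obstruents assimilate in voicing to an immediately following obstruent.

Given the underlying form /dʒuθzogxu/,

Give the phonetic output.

/θ/ before /z/ (voiced) → [ð]
/g/ before /x/ (voiceless) → [k]

[dʒuðzokxu]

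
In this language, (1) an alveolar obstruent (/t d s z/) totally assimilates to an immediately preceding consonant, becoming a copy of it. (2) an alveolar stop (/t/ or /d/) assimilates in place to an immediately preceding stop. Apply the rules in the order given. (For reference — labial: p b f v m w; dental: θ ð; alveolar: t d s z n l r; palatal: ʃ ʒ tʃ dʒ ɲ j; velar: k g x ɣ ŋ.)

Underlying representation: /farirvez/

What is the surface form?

[farirvez]

Rule 1: no segment meets the rule's conditions; no change.
After rule 1: farirvez
Rule 2: no segment meets the rule's conditions; no change.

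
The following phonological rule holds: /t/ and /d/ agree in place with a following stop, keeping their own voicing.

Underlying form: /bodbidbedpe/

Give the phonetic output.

/d/ before /b/ (labial) → [b]
/d/ before /b/ (labial) → [b]
/d/ before /p/ (labial) → [b]

[bobbibbebpe]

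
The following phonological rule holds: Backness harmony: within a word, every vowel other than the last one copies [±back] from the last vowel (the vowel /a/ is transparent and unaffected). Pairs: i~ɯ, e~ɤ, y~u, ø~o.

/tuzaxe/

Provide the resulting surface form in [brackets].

[tyzaxe]

/u/ harmonizes with /e/ ([-back]) → [y]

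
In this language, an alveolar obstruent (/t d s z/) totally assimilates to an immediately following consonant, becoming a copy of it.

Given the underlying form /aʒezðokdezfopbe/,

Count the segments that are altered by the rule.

2

/z/ before /ð/ → [ð] (total assimilation)
/z/ before /f/ → [f] (total assimilation)
2 segments change.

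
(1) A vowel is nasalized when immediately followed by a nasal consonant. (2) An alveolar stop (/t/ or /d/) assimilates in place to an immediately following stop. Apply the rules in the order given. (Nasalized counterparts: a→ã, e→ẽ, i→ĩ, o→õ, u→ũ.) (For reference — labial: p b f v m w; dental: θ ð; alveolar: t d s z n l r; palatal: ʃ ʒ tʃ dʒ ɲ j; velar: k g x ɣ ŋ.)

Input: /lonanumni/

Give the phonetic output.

[lõnãnũmni]

Rule 1: /o/ before nasal /n/ → [õ]
Rule 1: /a/ before nasal /n/ → [ã]
Rule 1: /u/ before nasal /m/ → [ũ]
After rule 1: lõnãnũmni
Rule 2: no segment meets the rule's conditions; no change.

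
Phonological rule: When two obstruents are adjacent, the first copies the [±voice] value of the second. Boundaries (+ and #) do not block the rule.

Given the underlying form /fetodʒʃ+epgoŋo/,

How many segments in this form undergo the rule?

/dʒ/ before /ʃ/ (voiceless) → [tʃ]
/p/ before /g/ (voiced) → [b]
2 segments change.

2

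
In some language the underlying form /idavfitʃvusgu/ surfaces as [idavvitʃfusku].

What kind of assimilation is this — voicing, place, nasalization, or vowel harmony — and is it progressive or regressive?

voicing assimilation, progressive

/f/→[v] /v/→[f] /g/→[k].
Each target copies a feature from the preceding segment, so the direction is progressive.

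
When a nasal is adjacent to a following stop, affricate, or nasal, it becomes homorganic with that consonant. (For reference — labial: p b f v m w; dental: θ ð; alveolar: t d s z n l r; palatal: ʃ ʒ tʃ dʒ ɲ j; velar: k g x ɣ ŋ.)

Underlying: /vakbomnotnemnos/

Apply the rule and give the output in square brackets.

[vakbonnotnennos]

/m/ before /n/ (alveolar) → [n]
/m/ before /n/ (alveolar) → [n]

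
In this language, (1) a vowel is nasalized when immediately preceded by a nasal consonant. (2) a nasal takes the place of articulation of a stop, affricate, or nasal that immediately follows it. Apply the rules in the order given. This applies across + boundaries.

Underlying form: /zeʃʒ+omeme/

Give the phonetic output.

[zeʃʒ+omẽmẽ]

Rule 1: /e/ after nasal /m/ → [ẽ]
Rule 1: /e/ after nasal /m/ → [ẽ]
After rule 1: zeʃʒ+omẽmẽ
Rule 2: no segment meets the rule's conditions; no change.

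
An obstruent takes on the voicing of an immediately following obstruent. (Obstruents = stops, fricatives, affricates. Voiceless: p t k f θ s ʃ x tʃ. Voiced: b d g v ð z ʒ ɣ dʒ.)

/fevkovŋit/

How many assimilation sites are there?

1

/v/ before /k/ (voiceless) → [f]
1 segment changes.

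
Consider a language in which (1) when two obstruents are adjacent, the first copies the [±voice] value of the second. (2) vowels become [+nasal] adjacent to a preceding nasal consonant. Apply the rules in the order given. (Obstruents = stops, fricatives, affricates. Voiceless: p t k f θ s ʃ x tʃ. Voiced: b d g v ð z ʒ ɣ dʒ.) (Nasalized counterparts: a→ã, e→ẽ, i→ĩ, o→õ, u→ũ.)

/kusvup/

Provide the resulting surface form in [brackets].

Rule 1: /s/ before /v/ (voiced) → [z]
After rule 1: kuzvup
Rule 2: no segment meets the rule's conditions; no change.

[kuzvup]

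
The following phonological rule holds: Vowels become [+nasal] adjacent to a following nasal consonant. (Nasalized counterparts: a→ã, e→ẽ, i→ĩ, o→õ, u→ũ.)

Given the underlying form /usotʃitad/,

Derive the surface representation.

no segment meets the rule's conditions; no change.

[usotʃitad]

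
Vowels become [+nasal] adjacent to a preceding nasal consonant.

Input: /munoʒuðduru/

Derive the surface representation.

/u/ after nasal /m/ → [ũ]
/o/ after nasal /n/ → [õ]

[mũnõʒuðduru]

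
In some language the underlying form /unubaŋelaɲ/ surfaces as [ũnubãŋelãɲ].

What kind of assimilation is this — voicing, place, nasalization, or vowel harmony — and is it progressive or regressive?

/u/→[ũ] /a/→[ã] /a/→[ã].
Each target copies a feature from the following segment, so the direction is regressive.

nasalization, regressive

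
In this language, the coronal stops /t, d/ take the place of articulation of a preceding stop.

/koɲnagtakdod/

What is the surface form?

[koɲnagkakgod]

/t/ after /g/ (velar) → [k]
/d/ after /k/ (velar) → [g]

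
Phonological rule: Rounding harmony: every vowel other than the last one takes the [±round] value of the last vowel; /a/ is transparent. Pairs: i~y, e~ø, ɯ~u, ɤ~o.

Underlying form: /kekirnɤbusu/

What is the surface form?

/e/ harmonizes with /u/ ([+round]) → [ø]
/i/ harmonizes with /u/ ([+round]) → [y]
/ɤ/ harmonizes with /u/ ([+round]) → [o]

[køkyrnobusu]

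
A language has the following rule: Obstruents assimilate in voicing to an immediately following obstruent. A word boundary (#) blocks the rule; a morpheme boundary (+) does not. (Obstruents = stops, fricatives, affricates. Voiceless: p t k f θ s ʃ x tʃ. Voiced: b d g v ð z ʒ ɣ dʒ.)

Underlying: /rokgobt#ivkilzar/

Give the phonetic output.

[roggopt#ifkilzar]

/k/ before /g/ (voiced) → [g]
/b/ before /t/ (voiceless) → [p]
/v/ before /k/ (voiceless) → [f]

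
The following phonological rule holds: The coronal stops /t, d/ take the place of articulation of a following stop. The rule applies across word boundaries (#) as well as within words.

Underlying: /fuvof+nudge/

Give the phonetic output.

[fuvof+nugge]

/d/ before /g/ (velar) → [g]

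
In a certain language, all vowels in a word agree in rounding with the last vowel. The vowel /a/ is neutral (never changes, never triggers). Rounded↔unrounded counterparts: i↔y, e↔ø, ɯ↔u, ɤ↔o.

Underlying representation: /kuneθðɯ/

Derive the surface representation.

[kɯneθðɯ]

/u/ harmonizes with /ɯ/ ([-round]) → [ɯ]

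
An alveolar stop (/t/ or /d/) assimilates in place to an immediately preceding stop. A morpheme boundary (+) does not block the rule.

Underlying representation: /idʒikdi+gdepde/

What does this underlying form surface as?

/d/ after /k/ (velar) → [g]
/d/ after /g/ (velar) → [g]
/d/ after /p/ (labial) → [b]

[idʒikgi+ggepbe]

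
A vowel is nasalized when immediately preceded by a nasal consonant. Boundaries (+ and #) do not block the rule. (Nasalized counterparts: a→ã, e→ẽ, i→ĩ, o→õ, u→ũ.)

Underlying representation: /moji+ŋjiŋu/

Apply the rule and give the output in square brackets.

[mõji+ŋjiŋũ]

/o/ after nasal /m/ → [õ]
/u/ after nasal /ŋ/ → [ũ]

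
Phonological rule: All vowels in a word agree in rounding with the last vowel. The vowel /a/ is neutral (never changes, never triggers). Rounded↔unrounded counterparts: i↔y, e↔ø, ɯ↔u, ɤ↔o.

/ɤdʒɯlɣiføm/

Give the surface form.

[odʒulɣyføm]

/ɤ/ harmonizes with /ø/ ([+round]) → [o]
/ɯ/ harmonizes with /ø/ ([+round]) → [u]
/i/ harmonizes with /ø/ ([+round]) → [y]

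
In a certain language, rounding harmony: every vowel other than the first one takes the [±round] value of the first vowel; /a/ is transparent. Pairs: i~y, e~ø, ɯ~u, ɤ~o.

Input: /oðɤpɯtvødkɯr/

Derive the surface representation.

[oðoputvødkur]

/ɤ/ harmonizes with /o/ ([+round]) → [o]
/ɯ/ harmonizes with /o/ ([+round]) → [u]
/ɯ/ harmonizes with /o/ ([+round]) → [u]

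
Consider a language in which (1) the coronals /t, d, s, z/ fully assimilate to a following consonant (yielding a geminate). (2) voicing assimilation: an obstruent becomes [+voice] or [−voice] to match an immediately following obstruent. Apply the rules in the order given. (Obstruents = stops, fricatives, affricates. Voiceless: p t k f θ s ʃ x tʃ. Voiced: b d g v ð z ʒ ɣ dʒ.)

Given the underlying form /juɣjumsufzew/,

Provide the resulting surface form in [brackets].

Rule 1: no segment meets the rule's conditions; no change.
After rule 1: juɣjumsufzew
Rule 2: /f/ before /z/ (voiced) → [v]

[juɣjumsuvzew]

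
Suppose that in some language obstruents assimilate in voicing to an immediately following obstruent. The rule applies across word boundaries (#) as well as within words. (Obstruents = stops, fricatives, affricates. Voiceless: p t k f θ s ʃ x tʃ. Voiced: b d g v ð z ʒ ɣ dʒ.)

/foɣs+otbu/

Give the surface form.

[foxs+odbu]

/ɣ/ before /s/ (voiceless) → [x]
/t/ before /b/ (voiced) → [d]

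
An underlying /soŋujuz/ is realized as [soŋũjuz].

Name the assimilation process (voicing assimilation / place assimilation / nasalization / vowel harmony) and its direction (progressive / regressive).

nasalization, progressive

/u/→[ũ].
Each target copies a feature from the preceding segment, so the direction is progressive.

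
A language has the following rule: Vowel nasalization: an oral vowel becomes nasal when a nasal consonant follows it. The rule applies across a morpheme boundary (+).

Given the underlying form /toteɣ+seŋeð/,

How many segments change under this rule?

/e/ before nasal /ŋ/ → [ẽ]
1 segment changes.

1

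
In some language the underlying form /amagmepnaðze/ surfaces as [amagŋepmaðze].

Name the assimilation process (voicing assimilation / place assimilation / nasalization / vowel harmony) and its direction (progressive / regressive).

/m/→[ŋ] /n/→[m].
Each target copies a feature from the preceding segment, so the direction is progressive.

place assimilation, progressive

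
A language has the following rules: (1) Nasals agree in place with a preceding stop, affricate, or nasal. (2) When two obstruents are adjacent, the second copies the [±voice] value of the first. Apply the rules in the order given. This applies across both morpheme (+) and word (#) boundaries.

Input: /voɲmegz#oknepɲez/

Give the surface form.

[voɲɲegz#okŋepmez]

Rule 1: /m/ after /ɲ/ (palatal) → [ɲ]
Rule 1: /n/ after /k/ (velar) → [ŋ]
Rule 1: /ɲ/ after /p/ (labial) → [m]
After rule 1: voɲɲegz#okŋepmez
Rule 2: no segment meets the rule's conditions; no change.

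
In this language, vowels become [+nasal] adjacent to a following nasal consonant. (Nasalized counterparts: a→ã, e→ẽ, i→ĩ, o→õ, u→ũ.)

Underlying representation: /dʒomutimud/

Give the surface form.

[dʒõmutĩmud]

/o/ before nasal /m/ → [õ]
/i/ before nasal /m/ → [ĩ]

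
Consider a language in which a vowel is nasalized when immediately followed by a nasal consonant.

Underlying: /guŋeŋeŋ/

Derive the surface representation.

/u/ before nasal /ŋ/ → [ũ]
/e/ before nasal /ŋ/ → [ẽ]
/e/ before nasal /ŋ/ → [ẽ]

[gũŋẽŋẽŋ]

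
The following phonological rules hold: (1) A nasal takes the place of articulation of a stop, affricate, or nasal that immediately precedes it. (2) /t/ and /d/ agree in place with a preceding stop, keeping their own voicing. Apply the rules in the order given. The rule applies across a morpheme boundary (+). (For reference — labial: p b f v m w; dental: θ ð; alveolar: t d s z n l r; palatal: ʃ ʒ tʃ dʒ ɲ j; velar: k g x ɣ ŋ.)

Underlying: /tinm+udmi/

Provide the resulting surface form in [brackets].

[tinn+udni]

Rule 1: /m/ after /n/ (alveolar) → [n]
Rule 1: /m/ after /d/ (alveolar) → [n]
After rule 1: tinn+udni
Rule 2: no segment meets the rule's conditions; no change.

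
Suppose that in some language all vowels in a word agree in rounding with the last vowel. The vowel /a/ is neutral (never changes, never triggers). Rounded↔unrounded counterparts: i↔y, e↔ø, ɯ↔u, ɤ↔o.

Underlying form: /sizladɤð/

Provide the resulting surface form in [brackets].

no segment meets the rule's conditions; no change.

[sizladɤð]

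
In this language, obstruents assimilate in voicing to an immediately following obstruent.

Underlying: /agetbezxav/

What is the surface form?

[agedbesxav]

/t/ before /b/ (voiced) → [d]
/z/ before /x/ (voiceless) → [s]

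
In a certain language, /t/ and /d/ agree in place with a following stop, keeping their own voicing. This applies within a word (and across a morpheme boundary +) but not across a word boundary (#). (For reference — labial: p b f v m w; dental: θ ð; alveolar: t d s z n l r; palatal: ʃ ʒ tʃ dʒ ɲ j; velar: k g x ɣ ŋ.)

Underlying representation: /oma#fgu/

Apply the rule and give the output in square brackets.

[oma#fgu]

no segment meets the rule's conditions; no change.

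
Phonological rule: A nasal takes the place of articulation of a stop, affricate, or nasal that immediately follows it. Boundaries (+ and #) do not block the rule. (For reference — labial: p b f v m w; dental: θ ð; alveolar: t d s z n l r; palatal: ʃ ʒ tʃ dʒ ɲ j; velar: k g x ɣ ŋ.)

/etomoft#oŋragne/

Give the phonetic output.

[etomoft#oŋragne]

no segment meets the rule's conditions; no change.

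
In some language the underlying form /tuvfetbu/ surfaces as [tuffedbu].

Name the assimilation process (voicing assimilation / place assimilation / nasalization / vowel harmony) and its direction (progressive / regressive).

/v/→[f] /t/→[d].
Each target copies a feature from the following segment, so the direction is regressive.

voicing assimilation, regressive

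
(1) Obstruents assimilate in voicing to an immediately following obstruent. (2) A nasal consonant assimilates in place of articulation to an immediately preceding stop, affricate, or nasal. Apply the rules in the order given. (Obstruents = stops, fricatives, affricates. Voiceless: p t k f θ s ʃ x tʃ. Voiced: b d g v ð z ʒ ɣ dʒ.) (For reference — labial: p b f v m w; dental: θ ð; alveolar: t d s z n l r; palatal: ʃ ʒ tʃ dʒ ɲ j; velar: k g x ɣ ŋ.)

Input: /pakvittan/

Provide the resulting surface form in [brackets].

Rule 1: /k/ before /v/ (voiced) → [g]
After rule 1: pagvittan
Rule 2: no segment meets the rule's conditions; no change.

[pagvittan]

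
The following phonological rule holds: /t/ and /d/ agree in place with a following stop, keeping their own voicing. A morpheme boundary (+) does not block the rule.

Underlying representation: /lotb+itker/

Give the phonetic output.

/t/ before /b/ (labial) → [p]
/t/ before /k/ (velar) → [k]

[lopb+ikker]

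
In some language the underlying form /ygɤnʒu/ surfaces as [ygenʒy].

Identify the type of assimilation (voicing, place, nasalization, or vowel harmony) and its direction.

/ɤ/→[e] /u/→[y].
Vowels agree with the first vowel, so the harmony is progressive.

vowel harmony, progressive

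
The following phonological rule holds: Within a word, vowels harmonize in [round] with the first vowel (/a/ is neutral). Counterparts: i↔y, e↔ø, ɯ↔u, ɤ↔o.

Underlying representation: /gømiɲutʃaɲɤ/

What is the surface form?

[gømyɲutʃaɲo]

/i/ harmonizes with /ø/ ([+round]) → [y]
/ɤ/ harmonizes with /ø/ ([+round]) → [o]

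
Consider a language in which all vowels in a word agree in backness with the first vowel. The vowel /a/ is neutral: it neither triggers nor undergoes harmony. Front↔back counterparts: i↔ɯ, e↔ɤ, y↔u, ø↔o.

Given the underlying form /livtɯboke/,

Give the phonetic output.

[livtibøke]

/ɯ/ harmonizes with /i/ ([-back]) → [i]
/o/ harmonizes with /i/ ([-back]) → [ø]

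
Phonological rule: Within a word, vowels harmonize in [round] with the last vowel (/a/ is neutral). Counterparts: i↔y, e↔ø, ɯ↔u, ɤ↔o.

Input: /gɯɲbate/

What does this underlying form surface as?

no segment meets the rule's conditions; no change.

[gɯɲbate]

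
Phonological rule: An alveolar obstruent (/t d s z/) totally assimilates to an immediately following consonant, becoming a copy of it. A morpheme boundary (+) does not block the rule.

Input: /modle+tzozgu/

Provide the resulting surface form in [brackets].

/d/ before /l/ → [l] (total assimilation)
/t/ before /z/ → [z] (total assimilation)
/z/ before /g/ → [g] (total assimilation)

[molle+zzoggu]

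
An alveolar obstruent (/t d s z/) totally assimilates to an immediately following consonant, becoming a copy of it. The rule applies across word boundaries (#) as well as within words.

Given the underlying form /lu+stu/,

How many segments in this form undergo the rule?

/s/ before /t/ → [t] (total assimilation)
1 segment changes.

1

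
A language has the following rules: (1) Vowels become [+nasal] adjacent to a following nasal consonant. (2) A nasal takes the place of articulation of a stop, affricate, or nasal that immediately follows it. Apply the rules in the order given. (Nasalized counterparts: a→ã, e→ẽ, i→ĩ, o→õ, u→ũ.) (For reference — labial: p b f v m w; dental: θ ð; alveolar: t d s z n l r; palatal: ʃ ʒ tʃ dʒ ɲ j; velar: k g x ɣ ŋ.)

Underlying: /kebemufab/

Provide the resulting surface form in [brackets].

[kebẽmufab]

Rule 1: /e/ before nasal /m/ → [ẽ]
After rule 1: kebẽmufab
Rule 2: no segment meets the rule's conditions; no change.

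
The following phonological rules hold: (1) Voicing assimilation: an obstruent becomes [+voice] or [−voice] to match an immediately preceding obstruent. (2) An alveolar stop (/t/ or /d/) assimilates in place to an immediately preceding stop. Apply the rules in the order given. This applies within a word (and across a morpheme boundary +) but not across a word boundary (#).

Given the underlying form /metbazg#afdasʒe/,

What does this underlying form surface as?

Rule 1: /b/ after /t/ (voiceless) → [p]
Rule 1: /d/ after /f/ (voiceless) → [t]
Rule 1: /ʒ/ after /s/ (voiceless) → [ʃ]
After rule 1: metpazg#aftasʃe
Rule 2: no segment meets the rule's conditions; no change.

[metpazg#aftasʃe]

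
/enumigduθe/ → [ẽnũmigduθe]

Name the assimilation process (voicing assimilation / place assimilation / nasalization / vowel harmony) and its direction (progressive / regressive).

nasalization, regressive

/e/→[ẽ] /u/→[ũ].
Each target copies a feature from the following segment, so the direction is regressive.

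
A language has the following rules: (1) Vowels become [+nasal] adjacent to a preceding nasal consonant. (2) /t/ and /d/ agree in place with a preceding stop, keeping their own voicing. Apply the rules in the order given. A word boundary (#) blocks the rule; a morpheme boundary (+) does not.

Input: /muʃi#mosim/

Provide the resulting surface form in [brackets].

Rule 1: /u/ after nasal /m/ → [ũ]
Rule 1: /o/ after nasal /m/ → [õ]
After rule 1: mũʃi#mõsim
Rule 2: no segment meets the rule's conditions; no change.

[mũʃi#mõsim]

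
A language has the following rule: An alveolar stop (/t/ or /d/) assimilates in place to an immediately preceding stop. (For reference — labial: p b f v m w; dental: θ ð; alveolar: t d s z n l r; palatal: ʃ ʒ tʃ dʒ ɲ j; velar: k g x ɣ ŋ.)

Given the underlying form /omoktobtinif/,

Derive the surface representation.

[omokkobpinif]

/t/ after /k/ (velar) → [k]
/t/ after /b/ (labial) → [p]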